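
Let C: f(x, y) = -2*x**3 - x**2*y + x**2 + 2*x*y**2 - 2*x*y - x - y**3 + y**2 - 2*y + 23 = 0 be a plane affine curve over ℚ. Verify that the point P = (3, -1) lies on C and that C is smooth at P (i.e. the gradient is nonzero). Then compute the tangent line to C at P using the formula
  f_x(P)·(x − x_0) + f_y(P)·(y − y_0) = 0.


Tangent line at P: -39*x - 34*y + 83 = 0.

Step 1: f(3, -1) = 0, so P lies on C.
Step 2: partial derivatives
  f_x(x, y) = -6*x**2 - 2*x*y + 2*x + 2*y**2 - 2*y - 1, f_y(x, y) = -x**2 + 4*x*y - 2*x - 3*y**2 + 2*y - 2.
  f_x(P) = -39, f_y(P) = -34 (gradient nonzero, so P is smooth).
Step 3: tangent line at P: -39·(x − 3) + -34·(y − -1) = 0.
Expanding: -39*x - 34*y + 83 = 0.


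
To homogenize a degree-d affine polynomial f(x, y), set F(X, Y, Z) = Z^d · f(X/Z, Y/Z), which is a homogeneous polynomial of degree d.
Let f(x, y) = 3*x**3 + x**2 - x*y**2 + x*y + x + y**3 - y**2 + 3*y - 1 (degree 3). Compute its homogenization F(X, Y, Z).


F(X, Y, Z) = 3*X**3 + X**2*Z - X*Y**2 + X*Y*Z + X*Z**2 + Y**3 - Y**2*Z + 3*Y*Z**2 - Z**3

deg(f) = 3.
Substitute x = X/Z, y = Y/Z into f, then multiply by Z^3.
  monomial 3·x^3·y^0 ↦ 3·X^3·Y^0·Z^0.
  monomial 1·x^2·y^0 ↦ 1·X^2·Y^0·Z^1.
  monomial -1·x^1·y^2 ↦ -1·X^1·Y^2·Z^0.
  monomial 1·x^1·y^1 ↦ 1·X^1·Y^1·Z^1.
  monomial 1·x^1·y^0 ↦ 1·X^1·Y^0·Z^2.
  monomial 1·x^0·y^3 ↦ 1·X^0·Y^3·Z^0.
  monomial -1·x^0·y^2 ↦ -1·X^0·Y^2·Z^1.
  monomial 3·x^0·y^1 ↦ 3·X^0·Y^1·Z^2.
  monomial -1·x^0·y^0 ↦ -1·X^0·Y^0·Z^3.
Collecting: F(X, Y, Z) = 3*X**3 + X**2*Z - X*Y**2 + X*Y*Z + X*Z**2 + Y**3 - Y**2*Z + 3*Y*Z**2 - Z**3.


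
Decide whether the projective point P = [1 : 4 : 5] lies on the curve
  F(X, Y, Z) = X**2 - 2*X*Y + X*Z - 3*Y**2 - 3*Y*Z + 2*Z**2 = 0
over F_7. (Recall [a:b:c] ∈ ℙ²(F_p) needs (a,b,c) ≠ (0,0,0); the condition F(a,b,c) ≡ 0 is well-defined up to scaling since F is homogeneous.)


F(1,4,5) ≡ 3 (mod 7); P is NOT on the curve.

Evaluate F(1, 4, 5) term-by-term (mod 7).
  X**2 ↦ 1·1·1·1 = 1
  -2*X*Y ↦ -2·1·4·1 = -8
  X*Z ↦ 1·1·1·5 = 5
  -3*Y**2 ↦ -3·1·16·1 = -48
  -3*Y*Z ↦ -3·1·4·5 = -60
  2*Z**2 ↦ 2·1·1·25 = 50
Sum: F(1, 4, 5) = (1) + (-8) + (5) + (-48) + (-60) + (50) = -60.
Reducing mod 7: -60 ≡ 3 (mod 7).
Since F(a, b, c) ≡ 3 ≠ 0 (mod 7), P does NOT lie on the curve.


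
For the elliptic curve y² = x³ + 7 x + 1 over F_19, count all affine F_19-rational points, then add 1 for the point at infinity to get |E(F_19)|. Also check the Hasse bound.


Affine points = {(0, 1), (0, 18), (1, 3), (1, 16), (2, 2), (2, 17), (3, 7), (3, 12), (4, 6), (4, 13), (5, 3), (5, 16), (10, 8), (10, 11), (13, 3), (13, 16), (15, 2), (15, 17), (17, 6), (17, 13)}; affine count = 20; |E(F_19)| = 21.

Discriminant check: Δ ∝ 4a³ + 27b² = 4·7³ + 27·1² = 4·343 + 27·1 ≡ 12 (mod 19). Nonzero ⇒ E is nonsingular.
For each x ∈ F_19, compute rhs = x³ + 7·x + 1 mod 19, then count y ∈ F_19 with y² ≡ rhs.
  x = 0: rhs = 1, matching y values: 1, 18 (2 points).
  x = 1: rhs = 9, matching y values: 3, 16 (2 points).
  x = 2: rhs = 4, matching y values: 2, 17 (2 points).
  x = 3: rhs = 11, matching y values: 7, 12 (2 points).
  x = 4: rhs = 17, matching y values: 6, 13 (2 points).
  x = 5: rhs = 9, matching y values: 3, 16 (2 points).
  x = 6: rhs = 12, matching y values: none (0 points).
  x = 7: rhs = 13, matching y values: none (0 points).
  x = 8: rhs = 18, matching y values: none (0 points).
  x = 9: rhs = 14, matching y values: none (0 points).
  x = 10: rhs = 7, matching y values: 8, 11 (2 points).
  x = 11: rhs = 3, matching y values: none (0 points).
  x = 12: rhs = 8, matching y values: none (0 points).
  x = 13: rhs = 9, matching y values: 3, 16 (2 points).
  x = 14: rhs = 12, matching y values: none (0 points).
  x = 15: rhs = 4, matching y values: 2, 17 (2 points).
  x = 16: rhs = 10, matching y values: none (0 points).
  x = 17: rhs = 17, matching y values: 6, 13 (2 points).
  x = 18: rhs = 12, matching y values: none (0 points).
Total affine count: 20.
Full point count |E(F_19)| = 20 + 1 = 21.
Hasse bound: |21 − (19+1)| = |1| = 1 ≤ 2√19 ≈ 8.7178 ✓.


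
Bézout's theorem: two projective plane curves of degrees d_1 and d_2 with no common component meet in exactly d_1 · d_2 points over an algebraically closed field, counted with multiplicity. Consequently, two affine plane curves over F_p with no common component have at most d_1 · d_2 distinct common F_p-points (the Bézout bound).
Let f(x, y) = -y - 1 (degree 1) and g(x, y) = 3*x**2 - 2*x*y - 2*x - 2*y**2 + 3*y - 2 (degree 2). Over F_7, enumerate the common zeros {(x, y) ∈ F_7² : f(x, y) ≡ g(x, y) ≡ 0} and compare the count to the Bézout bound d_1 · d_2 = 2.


Common zeros: {(0, 6)}; count = 1; Bézout bound = 2.

deg(f) = 1, deg(g) = 2, so Bézout bound = 2.
Scan x ∈ F_7. For each x, list the y ∈ F_7 with f(x, y) ≡ 0 and those with g(x, y) ≡ 0 (mod 7); the common zeros in that column are the intersection.
  x = 0: f ≡ 0 at y ∈ {6}; g ≡ 0 at y ∈ {6}; common: {6}.
  x = 1: f ≡ 0 at y ∈ {6}; g ≡ 0 at y ∈ {2}; common: ∅.
  x = 2: f ≡ 0 at y ∈ {6}; g ≡ 0 at y ∈ {5}; common: ∅.
  x = 3: f ≡ 0 at y ∈ {6}; g ≡ 0 at y ∈ {1}; common: ∅.
  x = 4: f ≡ 0 at y ∈ {6}; g ≡ 0 at y ∈ {4}; common: ∅.
  x = 5: f ≡ 0 at y ∈ {6}; g ≡ 0 at y ∈ {0}; common: ∅.
  x = 6: f ≡ 0 at y ∈ {6}; g ≡ 0 at y ∈ {3}; common: ∅.
Collecting: common zeros = {(0, 6)}, so the count is 1.
Comparison with the Bézout bound: 1 ≤ 2 = deg(f)·deg(g), as expected for curves with no common component (the affine F_7-count falls short of the bound because intersections may lie at infinity, over extension fields, or carry multiplicity).


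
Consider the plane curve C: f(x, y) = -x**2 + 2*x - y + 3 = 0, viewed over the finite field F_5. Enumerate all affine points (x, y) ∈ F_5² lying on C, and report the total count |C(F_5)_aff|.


Affine F_5-points: {(0, 3), (1, 4), (2, 3), (3, 0), (4, 0)}; count = 5.

For each of the 25 pairs (x, y) ∈ F_5², evaluate f(x, y) mod 5. Record the zeros.
  x = 0: [0↦3, 1↦2, 2↦1, 3↦0, 4↦4]  zeros at y ∈ {3}
  x = 1: [0↦4, 1↦3, 2↦2, 3↦1, 4↦0]  zeros at y ∈ {4}
  x = 2: [0↦3, 1↦2, 2↦1, 3↦0, 4↦4]  zeros at y ∈ {3}
  x = 3: [0↦0, 1↦4, 2↦3, 3↦2, 4↦1]  zeros at y ∈ {0}
  x = 4: [0↦0, 1↦4, 2↦3, 3↦2, 4↦1]  zeros at y ∈ {0}
Collecting zeros: affine points = {(0, 3), (1, 4), (2, 3), (3, 0), (4, 0)}.
Total count |C(F_5)_aff| = 5.


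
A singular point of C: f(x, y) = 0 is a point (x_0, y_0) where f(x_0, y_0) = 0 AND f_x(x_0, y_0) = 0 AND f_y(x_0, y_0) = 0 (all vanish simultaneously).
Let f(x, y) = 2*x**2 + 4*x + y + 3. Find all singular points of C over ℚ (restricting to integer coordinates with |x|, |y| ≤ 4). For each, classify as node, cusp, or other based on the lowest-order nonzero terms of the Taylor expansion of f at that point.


No singular points in the scanned grid; C is smooth there.

Compute partial derivatives:
  f_x = 4*x + 4.
  f_y = 1.
f_y = 1 is a nonzero constant, so f_y never vanishes: no point (x, y) can satisfy f = f_x = f_y = 0. In particular no (x, y) ∈ {−4, ..., 4}² is singular; the curve is smooth.


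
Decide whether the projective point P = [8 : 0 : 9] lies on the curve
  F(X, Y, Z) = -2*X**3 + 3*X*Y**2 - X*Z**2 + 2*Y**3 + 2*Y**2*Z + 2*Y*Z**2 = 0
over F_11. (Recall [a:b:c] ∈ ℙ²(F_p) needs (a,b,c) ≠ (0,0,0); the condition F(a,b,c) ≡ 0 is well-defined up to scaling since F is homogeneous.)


F(8,0,9) ≡ 0 (mod 11); P is on the curve.

Evaluate F(8, 0, 9) term-by-term (mod 11).
  -2*X**3 ↦ -2·512·1·1 = -1024
  3*X*Y**2 ↦ 3·8·0·1 = 0
  -X*Z**2 ↦ -1·8·1·81 = -648
  2*Y**3 ↦ 2·1·0·1 = 0
  2*Y**2*Z ↦ 2·1·0·9 = 0
  2*Y*Z**2 ↦ 2·1·0·81 = 0
Sum: F(8, 0, 9) = (-1024) + (0) + (-648) + (0) + (0) + (0) = -1672.
Reducing mod 11: -1672 ≡ 0 (mod 11).
Since F(a, b, c) ≡ 0 (mod 11), P lies on the curve.


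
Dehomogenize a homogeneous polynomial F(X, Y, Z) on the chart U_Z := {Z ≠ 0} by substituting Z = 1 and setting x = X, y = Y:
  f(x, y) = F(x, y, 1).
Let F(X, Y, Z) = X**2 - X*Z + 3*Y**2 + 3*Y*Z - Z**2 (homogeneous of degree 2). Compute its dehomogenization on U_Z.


f(x, y) = x**2 - x + 3*y**2 + 3*y - 1

On U_Z we set Z = 1. Each monomial c·X^i·Y^j·Z^k in F becomes c·x^i·y^j·1^k = c·x^i·y^j.
Substituting Z = 1: F(X, Y, 1) = x**2 - x + 3*y**2 + 3*y - 1.
Note: deg(f) ≤ deg(F) = 2; strict inequality happens when F is divisible by Z (lost terms).


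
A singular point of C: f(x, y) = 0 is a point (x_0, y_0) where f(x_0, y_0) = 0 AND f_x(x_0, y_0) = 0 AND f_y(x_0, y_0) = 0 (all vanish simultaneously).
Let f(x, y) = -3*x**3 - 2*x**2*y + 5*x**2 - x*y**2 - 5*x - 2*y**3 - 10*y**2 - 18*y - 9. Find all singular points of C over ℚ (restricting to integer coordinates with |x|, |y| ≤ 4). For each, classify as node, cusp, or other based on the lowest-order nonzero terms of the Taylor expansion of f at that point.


Singular points: {(1, -2)}; classification: cusp.

Compute partial derivatives:
  f_x = -9*x**2 - 4*x*y + 10*x - y**2 - 5.
  f_y = -2*x**2 - 2*x*y - 6*y**2 - 20*y - 18.
Scan x_0 ∈ {−4, ..., 4}. For each x_0, f_y(x_0, y) is a polynomial in y; find its integer roots y ∈ {−4, ..., 4}, then test f_x and f at those candidates.
  x = -4: f_y(-4, y) = -6*y**2 - 12*y - 50; no integer root y with |y| ≤ 4.
  x = -3: f_y(-3, y) = -6*y**2 - 14*y - 36; no integer root y with |y| ≤ 4.
  x = -2: f_y(-2, y) = -6*y**2 - 16*y - 26; no integer root y with |y| ≤ 4.
  x = -1: f_y(-1, y) = -6*y**2 - 18*y - 20; no integer root y with |y| ≤ 4.
  x = 0: f_y(0, y) = -6*y**2 - 20*y - 18; no integer root y with |y| ≤ 4.
  x = 1: f_y(1, y) = -6*y**2 - 22*y - 20; vanishes at y ∈ {-2}. (1, -2): f_x = 0, f = 0 — SINGULAR.
  x = 2: f_y(2, y) = -6*y**2 - 24*y - 26; no integer root y with |y| ≤ 4.
  x = 3: f_y(3, y) = -6*y**2 - 26*y - 36; no integer root y with |y| ≤ 4.
  x = 4: f_y(4, y) = -6*y**2 - 28*y - 50; no integer root y with |y| ≤ 4.
Only singular point on the grid: (1, -2).
Classify: substitute x = 1 + u, y = -2 + v and expand: f = -3*u**3 - 2*u**2*v - u*v**2 - 2*v**3 + v**2.
No constant or linear terms (consistent with a singular point). Quadratic part: v**2. Cubic part: -3*u**3 - 2*u**2*v - u*v**2 - 2*v**3.
The quadratic part v**2 is a perfect square, so there is a single (double) tangent line v = 0, i.e. y = -2. Restricting the cubic part to that line (v = 0) leaves -3*u**3 ≠ 0, so f is not divisible by v and the branch is v² ≈ 3*u**3 to lowest order — this is a cusp.
Classification: cusp.


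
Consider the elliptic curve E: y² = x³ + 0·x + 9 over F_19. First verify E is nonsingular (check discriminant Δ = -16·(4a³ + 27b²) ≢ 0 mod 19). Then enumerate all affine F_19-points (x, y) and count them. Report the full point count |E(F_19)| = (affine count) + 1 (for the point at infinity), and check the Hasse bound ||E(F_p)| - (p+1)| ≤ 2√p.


Affine points = {(0, 3), (0, 16), (2, 6), (2, 13), (3, 6), (3, 13), (4, 4), (4, 15), (5, 1), (5, 18), (6, 4), (6, 15), (9, 4), (9, 15), (14, 6), (14, 13), (16, 1), (16, 18), (17, 1), (17, 18)}; affine count = 20; |E(F_19)| = 21.

Discriminant check: Δ ∝ 4a³ + 27b² = 4·0³ + 27·9² = 4·0 + 27·81 ≡ 2 (mod 19). Nonzero ⇒ E is nonsingular.
For each x ∈ F_19, compute rhs = x³ + 0·x + 9 mod 19, then count y ∈ F_19 with y² ≡ rhs.
  x = 0: rhs = 9, matching y values: 3, 16 (2 points).
  x = 1: rhs = 10, matching y values: none (0 points).
  x = 2: rhs = 17, matching y values: 6, 13 (2 points).
  x = 3: rhs = 17, matching y values: 6, 13 (2 points).
  x = 4: rhs = 16, matching y values: 4, 15 (2 points).
  x = 5: rhs = 1, matching y values: 1, 18 (2 points).
  x = 6: rhs = 16, matching y values: 4, 15 (2 points).
  x = 7: rhs = 10, matching y values: none (0 points).
  x = 8: rhs = 8, matching y values: none (0 points).
  x = 9: rhs = 16, matching y values: 4, 15 (2 points).
  x = 10: rhs = 2, matching y values: none (0 points).
  x = 11: rhs = 10, matching y values: none (0 points).
  x = 12: rhs = 8, matching y values: none (0 points).
  x = 13: rhs = 2, matching y values: none (0 points).
  x = 14: rhs = 17, matching y values: 6, 13 (2 points).
  x = 15: rhs = 2, matching y values: none (0 points).
  x = 16: rhs = 1, matching y values: 1, 18 (2 points).
  x = 17: rhs = 1, matching y values: 1, 18 (2 points).
  x = 18: rhs = 8, matching y values: none (0 points).
Total affine count: 20.
Full point count |E(F_19)| = 20 + 1 = 21.
Hasse bound: |21 − (19+1)| = |1| = 1 ≤ 2√19 ≈ 8.7178 ✓.


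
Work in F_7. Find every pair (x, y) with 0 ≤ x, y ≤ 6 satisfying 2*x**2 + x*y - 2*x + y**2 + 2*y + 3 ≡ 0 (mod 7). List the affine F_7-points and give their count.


Affine F_7-points: {(1, 1), (1, 3), (2, 0), (2, 3), (3, 1), (6, 0), (6, 6)}; count = 7.

For each of the 49 pairs (x, y) ∈ F_7², evaluate f(x, y) mod 7. Record the zeros.
  x = 0: [0↦3, 1↦6, 2↦4, 3↦4, 4↦6, 5↦3, 6↦2]  zeros at y ∈ ∅
  x = 1: [0↦3, 1↦0, 2↦6, 3↦0, 4↦3, 5↦1, 6↦1]  zeros at y ∈ {1, 3}
  x = 2: [0↦0, 1↦5, 2↦5, 3↦0, 4↦4, 5↦3, 6↦4]  zeros at y ∈ {0, 3}
  x = 3: [0↦1, 1↦0, 2↦1, 3↦4, 4↦2, 5↦2, 6↦4]  zeros at y ∈ {1}
  x = 4: [0↦6, 1↦6, 2↦1, 3↦5, 4↦4, 5↦5, 6↦1]  zeros at y ∈ ∅
  x = 5: [0↦1, 1↦2, 2↦5, 3↦3, 4↦3, 5↦5, 6↦2]  zeros at y ∈ ∅
  x = 6: [0↦0, 1↦2, 2↦6, 3↦5, 4↦6, 5↦2, 6↦0]  zeros at y ∈ {0, 6}
Collecting zeros: affine points = {(1, 1), (1, 3), (2, 0), (2, 3), (3, 1), (6, 0), (6, 6)}.
Total count |C(F_7)_aff| = 7.


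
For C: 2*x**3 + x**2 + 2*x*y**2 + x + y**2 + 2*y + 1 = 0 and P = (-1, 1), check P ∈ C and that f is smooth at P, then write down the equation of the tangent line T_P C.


Tangent line at P: 7*x + 7 = 0.

Step 1: f(-1, 1) = 0, so P lies on C.
Step 2: partial derivatives
  f_x(x, y) = 6*x**2 + 2*x + 2*y**2 + 1, f_y(x, y) = 4*x*y + 2*y + 2.
  f_x(P) = 7, f_y(P) = 0 (gradient nonzero, so P is smooth).
Step 3: tangent line at P: 7·(x − -1) + 0·(y − 1) = 0.
Expanding: 7*x + 7 = 0.


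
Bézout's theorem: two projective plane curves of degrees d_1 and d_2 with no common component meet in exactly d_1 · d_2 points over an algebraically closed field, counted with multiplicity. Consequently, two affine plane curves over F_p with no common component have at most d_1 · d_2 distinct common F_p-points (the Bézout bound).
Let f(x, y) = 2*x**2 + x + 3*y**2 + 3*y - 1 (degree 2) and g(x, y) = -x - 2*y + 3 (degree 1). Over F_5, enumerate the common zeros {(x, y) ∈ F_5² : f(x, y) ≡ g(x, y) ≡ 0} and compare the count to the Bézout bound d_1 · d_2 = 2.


Common zeros: {(2, 3), (3, 0)}; count = 2; Bézout bound = 2.

deg(f) = 2, deg(g) = 1, so Bézout bound = 2.
Scan x ∈ F_5. For each x, list the y ∈ F_5 with f(x, y) ≡ 0 and those with g(x, y) ≡ 0 (mod 5); the common zeros in that column are the intersection.
  x = 0: f ≡ 0 at y ∈ {1, 3}; g ≡ 0 at y ∈ {4}; common: ∅.
  x = 1: f ≡ 0 at y ∈ {2}; g ≡ 0 at y ∈ {1}; common: ∅.
  x = 2: f ≡ 0 at y ∈ {1, 3}; g ≡ 0 at y ∈ {3}; common: {3}.
  x = 3: f ≡ 0 at y ∈ {0, 4}; g ≡ 0 at y ∈ {0}; common: {0}.
  x = 4: f ≡ 0 at y ∈ {0, 4}; g ≡ 0 at y ∈ {2}; common: ∅.
Collecting: common zeros = {(2, 3), (3, 0)}, so the count is 2.
Comparison with the Bézout bound: 2 ≤ 2 = deg(f)·deg(g), as expected for curves with no common component (the bound is attained).


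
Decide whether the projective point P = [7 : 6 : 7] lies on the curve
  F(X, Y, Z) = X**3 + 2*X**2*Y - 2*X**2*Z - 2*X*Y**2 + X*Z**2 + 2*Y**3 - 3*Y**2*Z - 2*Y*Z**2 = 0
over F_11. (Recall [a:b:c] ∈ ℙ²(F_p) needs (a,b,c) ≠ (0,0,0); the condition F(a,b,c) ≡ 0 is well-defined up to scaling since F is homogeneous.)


F(7,6,7) ≡ 8 (mod 11); P is NOT on the curve.

Evaluate F(7, 6, 7) term-by-term (mod 11).
  X**3 ↦ 1·343·1·1 = 343
  2*X**2*Y ↦ 2·49·6·1 = 588
  -2*X**2*Z ↦ -2·49·1·7 = -686
  -2*X*Y**2 ↦ -2·7·36·1 = -504
  X*Z**2 ↦ 1·7·1·49 = 343
  2*Y**3 ↦ 2·1·216·1 = 432
  -3*Y**2*Z ↦ -3·1·36·7 = -756
  -2*Y*Z**2 ↦ -2·1·6·49 = -588
Sum: F(7, 6, 7) = (343) + (588) + (-686) + (-504) + (343) + (432) + (-756) + (-588) = -828.
Reducing mod 11: -828 ≡ 8 (mod 11).
Since F(a, b, c) ≡ 8 ≠ 0 (mod 11), P does NOT lie on the curve.


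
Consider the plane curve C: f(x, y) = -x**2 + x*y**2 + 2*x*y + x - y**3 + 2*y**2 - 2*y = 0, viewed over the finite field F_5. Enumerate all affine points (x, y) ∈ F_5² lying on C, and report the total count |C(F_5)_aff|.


Affine F_5-points: {(0, 0), (0, 3), (0, 4), (1, 0), (1, 3), (2, 2)}; count = 6.

For each of the 25 pairs (x, y) ∈ F_5², evaluate f(x, y) mod 5. Record the zeros.
  x = 0: [0↦0, 1↦4, 2↦1, 3↦0, 4↦0]  zeros at y ∈ {0, 3, 4}
  x = 1: [0↦0, 1↦2, 2↦4, 3↦0, 4↦4]  zeros at y ∈ {0, 3}
  x = 2: [0↦3, 1↦3, 2↦0, 3↦3, 4↦1]  zeros at y ∈ {2}
  x = 3: [0↦4, 1↦2, 2↦4, 3↦4, 4↦1]  zeros at y ∈ ∅
  x = 4: [0↦3, 1↦4, 2↦1, 3↦3, 4↦4]  zeros at y ∈ ∅
Collecting zeros: affine points = {(0, 0), (0, 3), (0, 4), (1, 0), (1, 3), (2, 2)}.
Total count |C(F_5)_aff| = 6.


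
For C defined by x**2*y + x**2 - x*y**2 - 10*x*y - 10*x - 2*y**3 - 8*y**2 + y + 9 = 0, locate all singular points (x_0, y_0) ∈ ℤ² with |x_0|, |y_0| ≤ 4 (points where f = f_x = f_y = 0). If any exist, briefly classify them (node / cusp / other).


Singular points: {(3, -2)}; classification: node.

Compute partial derivatives:
  f_x = 2*x*y + 2*x - y**2 - 10*y - 10.
  f_y = x**2 - 2*x*y - 10*x - 6*y**2 - 16*y + 1.
Scan x_0 ∈ {−4, ..., 4}. For each x_0, f_y(x_0, y) is a polynomial in y; find its integer roots y ∈ {−4, ..., 4}, then test f_x and f at those candidates.
  x = -4: f_y(-4, y) = -6*y**2 - 8*y + 57; no integer root y with |y| ≤ 4.
  x = -3: f_y(-3, y) = -6*y**2 - 10*y + 40; no integer root y with |y| ≤ 4.
  x = -2: f_y(-2, y) = -6*y**2 - 12*y + 25; no integer root y with |y| ≤ 4.
  x = -1: f_y(-1, y) = -6*y**2 - 14*y + 12; vanishes at y ∈ {-3}. (-1, -3): f_x = 15 ≠ 0.
  x = 0: f_y(0, y) = -6*y**2 - 16*y + 1; no integer root y with |y| ≤ 4.
  x = 1: f_y(1, y) = -6*y**2 - 18*y - 8; no integer root y with |y| ≤ 4.
  x = 2: f_y(2, y) = -6*y**2 - 20*y - 15; no integer root y with |y| ≤ 4.
  x = 3: f_y(3, y) = -6*y**2 - 22*y - 20; vanishes at y ∈ {-2}. (3, -2): f_x = 0, f = 0 — SINGULAR.
  x = 4: f_y(4, y) = -6*y**2 - 24*y - 23; no integer root y with |y| ≤ 4.
Only singular point on the grid: (3, -2).
Classify: substitute x = 3 + u, y = -2 + v and expand: f = u**2*v - u**2 - u*v**2 - 2*v**3 + v**2.
No constant or linear terms (consistent with a singular point). Quadratic part: -u**2 + v**2. Cubic part: u**2*v - u*v**2 - 2*v**3.
The quadratic part v**2 - u**2 = (v − u)(v + u) splits into two distinct linear factors, so there are two distinct tangent lines y − -2 = ±(x − 3) — this is a node (ordinary double point).
Classification: node.


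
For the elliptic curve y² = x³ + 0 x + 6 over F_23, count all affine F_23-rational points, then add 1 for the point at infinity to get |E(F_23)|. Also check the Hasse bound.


Affine points = {(0, 11), (0, 12), (4, 1), (4, 22), (5, 4), (5, 19), (7, 2), (7, 21), (8, 9), (8, 14), (11, 7), (11, 16), (12, 3), (12, 20), (13, 8), (13, 15), (14, 6), (14, 17), (15, 0), (16, 10), (16, 13), (20, 5), (20, 18)}; affine count = 23; |E(F_23)| = 24.

Discriminant check: Δ ∝ 4a³ + 27b² = 4·0³ + 27·6² = 4·0 + 27·36 ≡ 6 (mod 23). Nonzero ⇒ E is nonsingular.
For each x ∈ F_23, compute rhs = x³ + 0·x + 6 mod 23, then count y ∈ F_23 with y² ≡ rhs.
  x = 0: rhs = 6, matching y values: 11, 12 (2 points).
  x = 1: rhs = 7, matching y values: none (0 points).
  x = 2: rhs = 14, matching y values: none (0 points).
  x = 3: rhs = 10, matching y values: none (0 points).
  x = 4: rhs = 1, matching y values: 1, 22 (2 points).
  x = 5: rhs = 16, matching y values: 4, 19 (2 points).
  x = 6: rhs = 15, matching y values: none (0 points).
  x = 7: rhs = 4, matching y values: 2, 21 (2 points).
  x = 8: rhs = 12, matching y values: 9, 14 (2 points).
  x = 9: rhs = 22, matching y values: none (0 points).
  x = 10: rhs = 17, matching y values: none (0 points).
  x = 11: rhs = 3, matching y values: 7, 16 (2 points).
  x = 12: rhs = 9, matching y values: 3, 20 (2 points).
  x = 13: rhs = 18, matching y values: 8, 15 (2 points).
  x = 14: rhs = 13, matching y values: 6, 17 (2 points).
  x = 15: rhs = 0, matching y values: 0 (1 points).
  x = 16: rhs = 8, matching y values: 10, 13 (2 points).
  x = 17: rhs = 20, matching y values: none (0 points).
  x = 18: rhs = 19, matching y values: none (0 points).
  x = 19: rhs = 11, matching y values: none (0 points).
  x = 20: rhs = 2, matching y values: 5, 18 (2 points).
  x = 21: rhs = 21, matching y values: none (0 points).
  x = 22: rhs = 5, matching y values: none (0 points).
Total affine count: 23.
Full point count |E(F_23)| = 23 + 1 = 24.
Hasse bound: |24 − (23+1)| = |0| = 0 ≤ 2√23 ≈ 9.5917 ✓.


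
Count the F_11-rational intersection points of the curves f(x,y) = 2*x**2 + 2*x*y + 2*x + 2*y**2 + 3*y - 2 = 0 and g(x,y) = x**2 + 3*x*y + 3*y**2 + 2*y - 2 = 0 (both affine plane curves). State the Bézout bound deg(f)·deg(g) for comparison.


Common zeros: {(1, 5)}; count = 1; Bézout bound = 4.

deg(f) = 2, deg(g) = 2, so Bézout bound = 4.
Scan x ∈ F_11. For each x, list the y ∈ F_11 with f(x, y) ≡ 0 and those with g(x, y) ≡ 0 (mod 11); the common zeros in that column are the intersection.
  x = 0: f ≡ 0 at y ∈ {6, 9}; g ≡ 0 at y ∈ ∅; common: ∅.
  x = 1: f ≡ 0 at y ∈ {5, 9}; g ≡ 0 at y ∈ {5, 8}; common: {5}.
  x = 2: f ≡ 0 at y ∈ ∅; g ≡ 0 at y ∈ ∅; common: ∅.
  x = 3: f ≡ 0 at y ∈ {0, 1}; g ≡ 0 at y ∈ {4, 7}; common: ∅.
  x = 4: f ≡ 0 at y ∈ {5, 6}; g ≡ 0 at y ∈ ∅; common: ∅.
  x = 5: f ≡ 0 at y ∈ ∅; g ≡ 0 at y ∈ ∅; common: ∅.
  x = 6: f ≡ 0 at y ∈ {1, 8}; g ≡ 0 at y ∈ {3, 5}; common: ∅.
  x = 7: f ≡ 0 at y ∈ {0, 8}; g ≡ 0 at y ∈ {3, 4}; common: ∅.
  x = 8: f ≡ 0 at y ∈ ∅; g ≡ 0 at y ∈ {8, 9}; common: ∅.
  x = 9: f ≡ 0 at y ∈ ∅; g ≡ 0 at y ∈ {7, 9}; common: ∅.
  x = 10: f ≡ 0 at y ∈ ∅; g ≡ 0 at y ∈ ∅; common: ∅.
Collecting: common zeros = {(1, 5)}, so the count is 1.
Comparison with the Bézout bound: 1 ≤ 4 = deg(f)·deg(g), as expected for curves with no common component (the affine F_11-count falls short of the bound because intersections may lie at infinity, over extension fields, or carry multiplicity).


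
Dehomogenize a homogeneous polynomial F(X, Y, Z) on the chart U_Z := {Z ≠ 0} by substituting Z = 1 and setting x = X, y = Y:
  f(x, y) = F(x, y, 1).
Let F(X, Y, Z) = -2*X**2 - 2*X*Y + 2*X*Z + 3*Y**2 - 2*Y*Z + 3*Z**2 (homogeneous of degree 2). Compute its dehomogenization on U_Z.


f(x, y) = -2*x**2 - 2*x*y + 2*x + 3*y**2 - 2*y + 3

On U_Z we set Z = 1. Each monomial c·X^i·Y^j·Z^k in F becomes c·x^i·y^j·1^k = c·x^i·y^j.
Substituting Z = 1: F(X, Y, 1) = -2*x**2 - 2*x*y + 2*x + 3*y**2 - 2*y + 3.
Note: deg(f) ≤ deg(F) = 2; strict inequality happens when F is divisible by Z (lost terms).


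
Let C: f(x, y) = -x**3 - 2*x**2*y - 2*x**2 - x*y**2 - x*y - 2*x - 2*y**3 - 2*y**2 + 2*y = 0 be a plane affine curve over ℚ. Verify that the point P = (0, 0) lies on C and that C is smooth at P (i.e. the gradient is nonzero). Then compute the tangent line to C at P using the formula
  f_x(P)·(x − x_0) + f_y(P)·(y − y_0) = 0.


Tangent line at P: -2*x + 2*y = 0.

Step 1: f(0, 0) = 0, so P lies on C.
Step 2: partial derivatives
  f_x(x, y) = -3*x**2 - 4*x*y - 4*x - y**2 - y - 2, f_y(x, y) = -2*x**2 - 2*x*y - x - 6*y**2 - 4*y + 2.
  f_x(P) = -2, f_y(P) = 2 (gradient nonzero, so P is smooth).
Step 3: tangent line at P: -2·(x − 0) + 2·(y − 0) = 0.
Expanding: -2*x + 2*y = 0.


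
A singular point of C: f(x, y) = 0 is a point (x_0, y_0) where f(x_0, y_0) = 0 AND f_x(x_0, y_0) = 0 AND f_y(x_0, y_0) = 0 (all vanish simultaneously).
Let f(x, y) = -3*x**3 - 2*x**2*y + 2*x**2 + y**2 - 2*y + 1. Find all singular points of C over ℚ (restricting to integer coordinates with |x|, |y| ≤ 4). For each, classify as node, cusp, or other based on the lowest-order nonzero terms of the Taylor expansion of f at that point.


Singular points: {(0, 1)}; classification: cusp.

Compute partial derivatives:
  f_x = -9*x**2 - 4*x*y + 4*x.
  f_y = -2*x**2 + 2*y - 2.
Scan x_0 ∈ {−4, ..., 4}. For each x_0, f_y(x_0, y) is a polynomial in y; find its integer roots y ∈ {−4, ..., 4}, then test f_x and f at those candidates.
  x = -4: f_y(-4, y) = 2*y - 34; no integer root y with |y| ≤ 4.
  x = -3: f_y(-3, y) = 2*y - 20; no integer root y with |y| ≤ 4.
  x = -2: f_y(-2, y) = 2*y - 10; no integer root y with |y| ≤ 4.
  x = -1: f_y(-1, y) = 2*y - 4; vanishes at y ∈ {2}. (-1, 2): f_x = -5 ≠ 0.
  x = 0: f_y(0, y) = 2*y - 2; vanishes at y ∈ {1}. (0, 1): f_x = 0, f = 0 — SINGULAR.
  x = 1: f_y(1, y) = 2*y - 4; vanishes at y ∈ {2}. (1, 2): f_x = -13 ≠ 0.
  x = 2: f_y(2, y) = 2*y - 10; no integer root y with |y| ≤ 4.
  x = 3: f_y(3, y) = 2*y - 20; no integer root y with |y| ≤ 4.
  x = 4: f_y(4, y) = 2*y - 34; no integer root y with |y| ≤ 4.
Only singular point on the grid: (0, 1).
Classify: substitute x = 0 + u, y = 1 + v and expand: f = -3*u**3 - 2*u**2*v + v**2.
No constant or linear terms (consistent with a singular point). Quadratic part: v**2. Cubic part: -3*u**3 - 2*u**2*v.
The quadratic part v**2 is a perfect square, so there is a single (double) tangent line v = 0, i.e. y = 1. Restricting the cubic part to that line (v = 0) leaves -3*u**3 ≠ 0, so f is not divisible by v and the branch is v² ≈ 3*u**3 to lowest order — this is a cusp.
Classification: cusp.


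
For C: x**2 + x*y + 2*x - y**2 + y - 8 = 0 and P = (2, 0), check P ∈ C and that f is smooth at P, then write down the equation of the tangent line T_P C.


Tangent line at P: 6*x + 3*y - 12 = 0.

Step 1: f(2, 0) = 0, so P lies on C.
Step 2: partial derivatives
  f_x(x, y) = 2*x + y + 2, f_y(x, y) = x - 2*y + 1.
  f_x(P) = 6, f_y(P) = 3 (gradient nonzero, so P is smooth).
Step 3: tangent line at P: 6·(x − 2) + 3·(y − 0) = 0.
Expanding: 6*x + 3*y - 12 = 0.


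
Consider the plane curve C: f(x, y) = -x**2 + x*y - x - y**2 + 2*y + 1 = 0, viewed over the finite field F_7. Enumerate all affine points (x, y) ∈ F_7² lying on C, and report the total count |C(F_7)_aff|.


Affine F_7-points: {(0, 4), (0, 5), (3, 1), (3, 4), (4, 1), (4, 5)}; count = 6.

For each of the 49 pairs (x, y) ∈ F_7², evaluate f(x, y) mod 7. Record the zeros.
  x = 0: [0↦1, 1↦2, 2↦1, 3↦5, 4↦0, 5↦0, 6↦5]  zeros at y ∈ {4, 5}
  x = 1: [0↦6, 1↦1, 2↦1, 3↦6, 4↦2, 5↦3, 6↦2]  zeros at y ∈ ∅
  x = 2: [0↦2, 1↦5, 2↦6, 3↦5, 4↦2, 5↦4, 6↦4]  zeros at y ∈ ∅
  x = 3: [0↦3, 1↦0, 2↦2, 3↦2, 4↦0, 5↦3, 6↦4]  zeros at y ∈ {1, 4}
  x = 4: [0↦2, 1↦0, 2↦3, 3↦4, 4↦3, 5↦0, 6↦2]  zeros at y ∈ {1, 5}
  x = 5: [0↦6, 1↦5, 2↦2, 3↦4, 4↦4, 5↦2, 6↦5]  zeros at y ∈ ∅
  x = 6: [0↦1, 1↦1, 2↦6, 3↦2, 4↦3, 5↦2, 6↦6]  zeros at y ∈ ∅
Collecting zeros: affine points = {(0, 4), (0, 5), (3, 1), (3, 4), (4, 1), (4, 5)}.
Total count |C(F_7)_aff| = 6.


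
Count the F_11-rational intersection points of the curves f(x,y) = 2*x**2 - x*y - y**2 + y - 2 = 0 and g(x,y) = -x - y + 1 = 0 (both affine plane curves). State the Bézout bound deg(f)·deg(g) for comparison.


Common zeros: {(1, 0), (10, 2)}; count = 2; Bézout bound = 2.

deg(f) = 2, deg(g) = 1, so Bézout bound = 2.
Scan x ∈ F_11. For each x, list the y ∈ F_11 with f(x, y) ≡ 0 and those with g(x, y) ≡ 0 (mod 11); the common zeros in that column are the intersection.
  x = 0: f ≡ 0 at y ∈ {5, 7}; g ≡ 0 at y ∈ {1}; common: ∅.
  x = 1: f ≡ 0 at y ∈ {0}; g ≡ 0 at y ∈ {0}; common: {0}.
  x = 2: f ≡ 0 at y ∈ {2, 8}; g ≡ 0 at y ∈ {10}; common: ∅.
  x = 3: f ≡ 0 at y ∈ ∅; g ≡ 0 at y ∈ {9}; common: ∅.
  x = 4: f ≡ 0 at y ∈ ∅; g ≡ 0 at y ∈ {8}; common: ∅.
  x = 5: f ≡ 0 at y ∈ ∅; g ≡ 0 at y ∈ {7}; common: ∅.
  x = 6: f ≡ 0 at y ∈ ∅; g ≡ 0 at y ∈ {6}; common: ∅.
  x = 7: f ≡ 0 at y ∈ ∅; g ≡ 0 at y ∈ {5}; common: ∅.
  x = 8: f ≡ 0 at y ∈ {5, 10}; g ≡ 0 at y ∈ {4}; common: ∅.
  x = 9: f ≡ 0 at y ∈ {7}; g ≡ 0 at y ∈ {3}; common: ∅.
  x = 10: f ≡ 0 at y ∈ {0, 2}; g ≡ 0 at y ∈ {2}; common: {2}.
Collecting: common zeros = {(1, 0), (10, 2)}, so the count is 2.
Comparison with the Bézout bound: 2 ≤ 2 = deg(f)·deg(g), as expected for curves with no common component (the bound is attained).


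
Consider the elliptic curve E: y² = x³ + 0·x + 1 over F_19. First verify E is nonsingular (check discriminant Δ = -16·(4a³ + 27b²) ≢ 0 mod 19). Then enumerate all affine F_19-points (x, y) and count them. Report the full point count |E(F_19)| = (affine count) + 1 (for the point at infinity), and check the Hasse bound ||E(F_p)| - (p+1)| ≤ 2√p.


Affine points = {(0, 1), (0, 18), (2, 3), (2, 16), (3, 3), (3, 16), (8, 0), (12, 0), (14, 3), (14, 16), (18, 0)}; affine count = 11; |E(F_19)| = 12.

Discriminant check: Δ ∝ 4a³ + 27b² = 4·0³ + 27·1² = 4·0 + 27·1 ≡ 8 (mod 19). Nonzero ⇒ E is nonsingular.
For each x ∈ F_19, compute rhs = x³ + 0·x + 1 mod 19, then count y ∈ F_19 with y² ≡ rhs.
  x = 0: rhs = 1, matching y values: 1, 18 (2 points).
  x = 1: rhs = 2, matching y values: none (0 points).
  x = 2: rhs = 9, matching y values: 3, 16 (2 points).
  x = 3: rhs = 9, matching y values: 3, 16 (2 points).
  x = 4: rhs = 8, matching y values: none (0 points).
  x = 5: rhs = 12, matching y values: none (0 points).
  x = 6: rhs = 8, matching y values: none (0 points).
  x = 7: rhs = 2, matching y values: none (0 points).
  x = 8: rhs = 0, matching y values: 0 (1 points).
  x = 9: rhs = 8, matching y values: none (0 points).
  x = 10: rhs = 13, matching y values: none (0 points).
  x = 11: rhs = 2, matching y values: none (0 points).
  x = 12: rhs = 0, matching y values: 0 (1 points).
  x = 13: rhs = 13, matching y values: none (0 points).
  x = 14: rhs = 9, matching y values: 3, 16 (2 points).
  x = 15: rhs = 13, matching y values: none (0 points).
  x = 16: rhs = 12, matching y values: none (0 points).
  x = 17: rhs = 12, matching y values: none (0 points).
  x = 18: rhs = 0, matching y values: 0 (1 points).
Total affine count: 11.
Full point count |E(F_19)| = 11 + 1 = 12.
Hasse bound: |12 − (19+1)| = |-8| = 8 ≤ 2√19 ≈ 8.7178 ✓.


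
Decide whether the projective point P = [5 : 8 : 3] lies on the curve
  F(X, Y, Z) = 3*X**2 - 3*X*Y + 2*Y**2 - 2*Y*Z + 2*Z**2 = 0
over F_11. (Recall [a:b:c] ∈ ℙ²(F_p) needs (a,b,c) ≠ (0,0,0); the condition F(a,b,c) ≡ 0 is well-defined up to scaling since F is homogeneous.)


F(5,8,3) ≡ 9 (mod 11); P is NOT on the curve.

Evaluate F(5, 8, 3) term-by-term (mod 11).
  3*X**2 ↦ 3·25·1·1 = 75
  -3*X*Y ↦ -3·5·8·1 = -120
  2*Y**2 ↦ 2·1·64·1 = 128
  -2*Y*Z ↦ -2·1·8·3 = -48
  2*Z**2 ↦ 2·1·1·9 = 18
Sum: F(5, 8, 3) = (75) + (-120) + (128) + (-48) + (18) = 53.
Reducing mod 11: 53 ≡ 9 (mod 11).
Since F(a, b, c) ≡ 9 ≠ 0 (mod 11), P does NOT lie on the curve.


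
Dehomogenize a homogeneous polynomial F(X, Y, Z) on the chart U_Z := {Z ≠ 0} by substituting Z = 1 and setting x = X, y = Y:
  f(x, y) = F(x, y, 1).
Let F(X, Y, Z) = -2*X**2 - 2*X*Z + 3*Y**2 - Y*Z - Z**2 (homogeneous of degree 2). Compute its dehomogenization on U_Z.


f(x, y) = -2*x**2 - 2*x + 3*y**2 - y - 1

On U_Z we set Z = 1. Each monomial c·X^i·Y^j·Z^k in F becomes c·x^i·y^j·1^k = c·x^i·y^j.
Substituting Z = 1: F(X, Y, 1) = -2*x**2 - 2*x + 3*y**2 - y - 1.
Note: deg(f) ≤ deg(F) = 2; strict inequality happens when F is divisible by Z (lost terms).


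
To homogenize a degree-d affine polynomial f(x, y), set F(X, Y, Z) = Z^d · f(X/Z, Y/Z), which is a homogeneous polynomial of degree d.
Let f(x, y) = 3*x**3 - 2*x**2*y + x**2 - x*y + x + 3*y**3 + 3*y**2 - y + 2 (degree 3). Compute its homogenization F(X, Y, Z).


F(X, Y, Z) = 3*X**3 - 2*X**2*Y + X**2*Z - X*Y*Z + X*Z**2 + 3*Y**3 + 3*Y**2*Z - Y*Z**2 + 2*Z**3

deg(f) = 3.
Substitute x = X/Z, y = Y/Z into f, then multiply by Z^3.
  monomial 3·x^3·y^0 ↦ 3·X^3·Y^0·Z^0.
  monomial -2·x^2·y^1 ↦ -2·X^2·Y^1·Z^0.
  monomial 1·x^2·y^0 ↦ 1·X^2·Y^0·Z^1.
  monomial -1·x^1·y^1 ↦ -1·X^1·Y^1·Z^1.
  monomial 1·x^1·y^0 ↦ 1·X^1·Y^0·Z^2.
  monomial 3·x^0·y^3 ↦ 3·X^0·Y^3·Z^0.
  monomial 3·x^0·y^2 ↦ 3·X^0·Y^2·Z^1.
  monomial -1·x^0·y^1 ↦ -1·X^0·Y^1·Z^2.
  monomial 2·x^0·y^0 ↦ 2·X^0·Y^0·Z^3.
Collecting: F(X, Y, Z) = 3*X**3 - 2*X**2*Y + X**2*Z - X*Y*Z + X*Z**2 + 3*Y**3 + 3*Y**2*Z - Y*Z**2 + 2*Z**3.


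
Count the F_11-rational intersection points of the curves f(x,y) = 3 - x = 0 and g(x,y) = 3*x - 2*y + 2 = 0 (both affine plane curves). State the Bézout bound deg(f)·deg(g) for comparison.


Common zeros: {(3, 0)}; count = 1; Bézout bound = 1.

deg(f) = 1, deg(g) = 1, so Bézout bound = 1.
Scan x ∈ F_11. For each x, list the y ∈ F_11 with f(x, y) ≡ 0 and those with g(x, y) ≡ 0 (mod 11); the common zeros in that column are the intersection.
  x = 0: f ≡ 0 at y ∈ ∅; g ≡ 0 at y ∈ {1}; common: ∅.
  x = 1: f ≡ 0 at y ∈ ∅; g ≡ 0 at y ∈ {8}; common: ∅.
  x = 2: f ≡ 0 at y ∈ ∅; g ≡ 0 at y ∈ {4}; common: ∅.
  x = 3: f ≡ 0 at y ∈ {0, 1, 2, 3, 4, 5, 6, 7, 8, 9, 10}; g ≡ 0 at y ∈ {0}; common: {0}.
  x = 4: f ≡ 0 at y ∈ ∅; g ≡ 0 at y ∈ {7}; common: ∅.
  x = 5: f ≡ 0 at y ∈ ∅; g ≡ 0 at y ∈ {3}; common: ∅.
  x = 6: f ≡ 0 at y ∈ ∅; g ≡ 0 at y ∈ {10}; common: ∅.
  x = 7: f ≡ 0 at y ∈ ∅; g ≡ 0 at y ∈ {6}; common: ∅.
  x = 8: f ≡ 0 at y ∈ ∅; g ≡ 0 at y ∈ {2}; common: ∅.
  x = 9: f ≡ 0 at y ∈ ∅; g ≡ 0 at y ∈ {9}; common: ∅.
  x = 10: f ≡ 0 at y ∈ ∅; g ≡ 0 at y ∈ {5}; common: ∅.
Collecting: common zeros = {(3, 0)}, so the count is 1.
Comparison with the Bézout bound: 1 ≤ 1 = deg(f)·deg(g), as expected for curves with no common component (the bound is attained).


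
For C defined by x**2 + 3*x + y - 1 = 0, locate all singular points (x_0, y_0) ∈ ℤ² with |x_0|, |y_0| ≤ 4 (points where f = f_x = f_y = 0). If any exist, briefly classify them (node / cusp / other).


No singular points in the scanned grid; C is smooth there.

Compute partial derivatives:
  f_x = 2*x + 3.
  f_y = 1.
f_y = 1 is a nonzero constant, so f_y never vanishes: no point (x, y) can satisfy f = f_x = f_y = 0. In particular no (x, y) ∈ {−4, ..., 4}² is singular; the curve is smooth.


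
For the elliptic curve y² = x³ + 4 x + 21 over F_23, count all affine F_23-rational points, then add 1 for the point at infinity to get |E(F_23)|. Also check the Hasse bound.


Affine points = {(1, 7), (1, 16), (4, 3), (4, 20), (6, 10), (6, 13), (7, 1), (7, 22), (8, 6), (8, 17), (9, 2), (9, 21), (10, 7), (10, 16), (11, 4), (11, 19), (12, 7), (12, 16), (13, 4), (13, 19), (15, 11), (15, 12), (16, 8), (16, 15), (22, 4), (22, 19)}; affine count = 26; |E(F_23)| = 27.

Discriminant check: Δ ∝ 4a³ + 27b² = 4·4³ + 27·21² = 4·64 + 27·441 ≡ 19 (mod 23). Nonzero ⇒ E is nonsingular.
For each x ∈ F_23, compute rhs = x³ + 4·x + 21 mod 23, then count y ∈ F_23 with y² ≡ rhs.
  x = 0: rhs = 21, matching y values: none (0 points).
  x = 1: rhs = 3, matching y values: 7, 16 (2 points).
  x = 2: rhs = 14, matching y values: none (0 points).
  x = 3: rhs = 14, matching y values: none (0 points).
  x = 4: rhs = 9, matching y values: 3, 20 (2 points).
  x = 5: rhs = 5, matching y values: none (0 points).
  x = 6: rhs = 8, matching y values: 10, 13 (2 points).
  x = 7: rhs = 1, matching y values: 1, 22 (2 points).
  x = 8: rhs = 13, matching y values: 6, 17 (2 points).
  x = 9: rhs = 4, matching y values: 2, 21 (2 points).
  x = 10: rhs = 3, matching y values: 7, 16 (2 points).
  x = 11: rhs = 16, matching y values: 4, 19 (2 points).
  x = 12: rhs = 3, matching y values: 7, 16 (2 points).
  x = 13: rhs = 16, matching y values: 4, 19 (2 points).
  x = 14: rhs = 15, matching y values: none (0 points).
  x = 15: rhs = 6, matching y values: 11, 12 (2 points).
  x = 16: rhs = 18, matching y values: 8, 15 (2 points).
  x = 17: rhs = 11, matching y values: none (0 points).
  x = 18: rhs = 14, matching y values: none (0 points).
  x = 19: rhs = 10, matching y values: none (0 points).
  x = 20: rhs = 5, matching y values: none (0 points).
  x = 21: rhs = 5, matching y values: none (0 points).
  x = 22: rhs = 16, matching y values: 4, 19 (2 points).
Total affine count: 26.
Full point count |E(F_23)| = 26 + 1 = 27.
Hasse bound: |27 − (23+1)| = |3| = 3 ≤ 2√23 ≈ 9.5917 ✓.


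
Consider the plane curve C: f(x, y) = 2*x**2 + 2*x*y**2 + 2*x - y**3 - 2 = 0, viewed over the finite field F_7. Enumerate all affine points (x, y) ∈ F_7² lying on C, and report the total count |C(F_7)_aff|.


Affine F_7-points: {(1, 3), (3, 3), (5, 4), (6, 4)}; count = 4.

For each of the 49 pairs (x, y) ∈ F_7², evaluate f(x, y) mod 7. Record the zeros.
  x = 0: [0↦5, 1↦4, 2↦4, 3↦6, 4↦4, 5↦6, 6↦6]  zeros at y ∈ ∅
  x = 1: [0↦2, 1↦3, 2↦2, 3↦0, 4↦5, 5↦4, 6↦5]  zeros at y ∈ {3}
  x = 2: [0↦3, 1↦6, 2↦4, 3↦5, 4↦3, 5↦6, 6↦1]  zeros at y ∈ ∅
  x = 3: [0↦1, 1↦6, 2↦3, 3↦0, 4↦5, 5↦5, 6↦1]  zeros at y ∈ {3}
  x = 4: [0↦3, 1↦3, 2↦6, 3↦6, 4↦4, 5↦1, 6↦5]  zeros at y ∈ ∅
  x = 5: [0↦2, 1↦4, 2↦6, 3↦2, 4↦0, 5↦1, 6↦6]  zeros at y ∈ {4}
  x = 6: [0↦5, 1↦2, 2↦3, 3↦2, 4↦0, 5↦5, 6↦4]  zeros at y ∈ {4}
Collecting zeros: affine points = {(1, 3), (3, 3), (5, 4), (6, 4)}.
Total count |C(F_7)_aff| = 4.


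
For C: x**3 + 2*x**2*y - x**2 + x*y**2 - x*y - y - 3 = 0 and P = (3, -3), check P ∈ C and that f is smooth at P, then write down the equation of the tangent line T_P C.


Tangent line at P: -3*x - 4*y - 3 = 0.

Step 1: f(3, -3) = 0, so P lies on C.
Step 2: partial derivatives
  f_x(x, y) = 3*x**2 + 4*x*y - 2*x + y**2 - y, f_y(x, y) = 2*x**2 + 2*x*y - x - 1.
  f_x(P) = -3, f_y(P) = -4 (gradient nonzero, so P is smooth).
Step 3: tangent line at P: -3·(x − 3) + -4·(y − -3) = 0.
Expanding: -3*x - 4*y - 3 = 0.


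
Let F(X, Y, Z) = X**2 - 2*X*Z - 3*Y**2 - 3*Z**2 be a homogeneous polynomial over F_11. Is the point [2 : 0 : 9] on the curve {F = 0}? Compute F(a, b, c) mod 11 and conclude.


F(2,0,9) ≡ 0 (mod 11); P is on the curve.

Evaluate F(2, 0, 9) term-by-term (mod 11).
  X**2 ↦ 1·4·1·1 = 4
  -2*X*Z ↦ -2·2·1·9 = -36
  -3*Y**2 ↦ -3·1·0·1 = 0
  -3*Z**2 ↦ -3·1·1·81 = -243
Sum: F(2, 0, 9) = (4) + (-36) + (0) + (-243) = -275.
Reducing mod 11: -275 ≡ 0 (mod 11).
Since F(a, b, c) ≡ 0 (mod 11), P lies on the curve.


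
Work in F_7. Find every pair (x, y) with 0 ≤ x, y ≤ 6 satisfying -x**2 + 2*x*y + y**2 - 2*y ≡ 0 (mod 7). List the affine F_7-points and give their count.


Affine F_7-points: {(0, 0), (0, 2), (1, 1), (1, 6), (4, 2), (4, 6)}; count = 6.

For each of the 49 pairs (x, y) ∈ F_7², evaluate f(x, y) mod 7. Record the zeros.
  x = 0: [0↦0, 1↦6, 2↦0, 3↦3, 4↦1, 5↦1, 6↦3]  zeros at y ∈ {0, 2}
  x = 1: [0↦6, 1↦0, 2↦3, 3↦1, 4↦1, 5↦3, 6↦0]  zeros at y ∈ {1, 6}
  x = 2: [0↦3, 1↦6, 2↦4, 3↦4, 4↦6, 5↦3, 6↦2]  zeros at y ∈ ∅
  x = 3: [0↦5, 1↦3, 2↦3, 3↦5, 4↦2, 5↦1, 6↦2]  zeros at y ∈ ∅
  x = 4: [0↦5, 1↦5, 2↦0, 3↦4, 4↦3, 5↦4, 6↦0]  zeros at y ∈ {2, 6}
  x = 5: [0↦3, 1↦5, 2↦2, 3↦1, 4↦2, 5↦5, 6↦3]  zeros at y ∈ ∅
  x = 6: [0↦6, 1↦3, 2↦2, 3↦3, 4↦6, 5↦4, 6↦4]  zeros at y ∈ ∅
Collecting zeros: affine points = {(0, 0), (0, 2), (1, 1), (1, 6), (4, 2), (4, 6)}.
Total count |C(F_7)_aff| = 6.


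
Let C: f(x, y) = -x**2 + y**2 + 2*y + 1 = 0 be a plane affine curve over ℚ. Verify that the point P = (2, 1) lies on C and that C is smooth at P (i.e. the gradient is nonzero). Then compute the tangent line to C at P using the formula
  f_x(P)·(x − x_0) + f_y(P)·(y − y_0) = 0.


Tangent line at P: -4*x + 4*y + 4 = 0.

Step 1: f(2, 1) = 0, so P lies on C.
Step 2: partial derivatives
  f_x(x, y) = -2*x, f_y(x, y) = 2*y + 2.
  f_x(P) = -4, f_y(P) = 4 (gradient nonzero, so P is smooth).
Step 3: tangent line at P: -4·(x − 2) + 4·(y − 1) = 0.
Expanding: -4*x + 4*y + 4 = 0.
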